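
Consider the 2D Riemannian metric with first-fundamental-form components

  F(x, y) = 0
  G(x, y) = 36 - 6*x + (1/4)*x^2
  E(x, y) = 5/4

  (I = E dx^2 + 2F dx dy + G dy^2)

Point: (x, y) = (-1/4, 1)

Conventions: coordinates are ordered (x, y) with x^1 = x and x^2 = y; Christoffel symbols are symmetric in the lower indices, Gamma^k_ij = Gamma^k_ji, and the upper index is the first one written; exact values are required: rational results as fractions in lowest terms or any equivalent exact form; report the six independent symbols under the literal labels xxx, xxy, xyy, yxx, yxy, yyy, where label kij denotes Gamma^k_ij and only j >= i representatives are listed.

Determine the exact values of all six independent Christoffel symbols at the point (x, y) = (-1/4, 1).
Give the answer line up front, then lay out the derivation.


Answer: Gamma_xxx = 0, Gamma_xxy = 0, Gamma_xyy = 49/20, Gamma_yxx = 0, Gamma_yxy = -4/49, Gamma_yyy = 0

E = 5/4, F = 0, G = 2401/64 at the point
E_x = 0, E_y = 0, F_x = 0, F_y = 0, G_x = -49/8, G_y = 0
EG - F^2 = 12005/256;  g^inv = (256/12005) * [[2401/64, 0], [0, 5/4]]
first-kind symbols [ij,l] = (1/2)(d_i g_jl + d_j g_il - d_l g_ij): [xx,x] = E_x/2 = 0, [xx,y] = F_x - E_y/2 = 0, [xy,x] = E_y/2 = 0, [xy,y] = G_x/2 = -49/16, [yy,x] = F_y - G_x/2 = 49/16, [yy,y] = G_y/2 = 0
Gamma^x_ij = (G*[ij,x] - F*[ij,y])/(EG - F^2), Gamma^y_ij = (E*[ij,y] - F*[ij,x])/(EG - F^2)


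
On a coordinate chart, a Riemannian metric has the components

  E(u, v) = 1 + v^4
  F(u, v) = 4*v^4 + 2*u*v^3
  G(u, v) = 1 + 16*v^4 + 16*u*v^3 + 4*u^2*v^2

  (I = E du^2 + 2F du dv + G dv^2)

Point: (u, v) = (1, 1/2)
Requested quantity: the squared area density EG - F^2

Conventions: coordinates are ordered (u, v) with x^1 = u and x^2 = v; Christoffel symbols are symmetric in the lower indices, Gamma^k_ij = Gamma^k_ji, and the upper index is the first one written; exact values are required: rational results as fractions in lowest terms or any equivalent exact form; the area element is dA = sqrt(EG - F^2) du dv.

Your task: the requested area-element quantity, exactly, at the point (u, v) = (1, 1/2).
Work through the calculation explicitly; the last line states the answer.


E = 17/16, F = 1/2, G = 5; EG - F^2 = 81/16

Answer: EG - F^2 = 81/16


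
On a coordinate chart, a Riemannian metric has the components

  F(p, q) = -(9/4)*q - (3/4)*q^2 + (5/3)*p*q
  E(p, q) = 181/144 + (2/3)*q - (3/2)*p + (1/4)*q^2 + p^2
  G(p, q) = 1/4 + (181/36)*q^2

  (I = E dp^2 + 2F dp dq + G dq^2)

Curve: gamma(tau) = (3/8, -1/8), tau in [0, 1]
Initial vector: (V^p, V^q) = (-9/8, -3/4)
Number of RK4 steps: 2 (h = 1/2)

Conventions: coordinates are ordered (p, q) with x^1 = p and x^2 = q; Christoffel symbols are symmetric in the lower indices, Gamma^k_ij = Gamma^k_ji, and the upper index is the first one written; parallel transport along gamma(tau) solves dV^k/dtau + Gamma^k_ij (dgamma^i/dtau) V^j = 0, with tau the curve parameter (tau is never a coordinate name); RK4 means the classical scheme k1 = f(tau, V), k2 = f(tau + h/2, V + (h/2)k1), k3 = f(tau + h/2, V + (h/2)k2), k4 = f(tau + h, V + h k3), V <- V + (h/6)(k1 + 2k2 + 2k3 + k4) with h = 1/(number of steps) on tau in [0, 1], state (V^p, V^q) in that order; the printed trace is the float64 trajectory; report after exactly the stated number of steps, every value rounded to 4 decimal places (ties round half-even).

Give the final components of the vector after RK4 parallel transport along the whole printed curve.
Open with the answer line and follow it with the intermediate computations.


Answer: V^p = -1.1250, V^q = -0.7500

gamma'(tau) = (0, 0); f(tau, V)^k = -Gamma^k_ij(gamma(tau)) gamma'^i(tau) V^j; h = 1/2; intermediate values shown to 6 dp
curve data and Christoffel symbols at the stage parameters:
  tau = 0.000000: gamma = (0.375000, -0.125000), gamma' = (0.000000, 0.000000); Gamma_ppp = -0.120549, Gamma_ppq = 0.468974, Gamma_pqq = -1.663275, Gamma_qpp = -1.483273, Gamma_qpq = -0.273207, Gamma_qqq = -0.943852
  tau = 0.250000: gamma = (0.375000, -0.125000), gamma' = (0.000000, 0.000000); Gamma_ppp = -0.120549, Gamma_ppq = 0.468974, Gamma_pqq = -1.663275, Gamma_qpp = -1.483273, Gamma_qpq = -0.273207, Gamma_qqq = -0.943852
  tau = 0.500000: gamma = (0.375000, -0.125000), gamma' = (0.000000, 0.000000); Gamma_ppp = -0.120549, Gamma_ppq = 0.468974, Gamma_pqq = -1.663275, Gamma_qpp = -1.483273, Gamma_qpq = -0.273207, Gamma_qqq = -0.943852
  tau = 0.750000: gamma = (0.375000, -0.125000), gamma' = (0.000000, 0.000000); Gamma_ppp = -0.120549, Gamma_ppq = 0.468974, Gamma_pqq = -1.663275, Gamma_qpp = -1.483273, Gamma_qpq = -0.273207, Gamma_qqq = -0.943852
  tau = 1.000000: gamma = (0.375000, -0.125000), gamma' = (0.000000, 0.000000); Gamma_ppp = -0.120549, Gamma_ppq = 0.468974, Gamma_pqq = -1.663275, Gamma_qpp = -1.483273, Gamma_qpq = -0.273207, Gamma_qqq = -0.943852
step 0: V^p = -1.1250, V^q = -0.7500
step 1: k1 = (0.000000, 0.000000), k2 = (0.000000, 0.000000), k3 = (0.000000, 0.000000), k4 = (0.000000, 0.000000); V <- V + (h/6)(k1 + 2k2 + 2k3 + k4): V^p = -1.1250, V^q = -0.7500
step 2: k1 = (0.000000, 0.000000), k2 = (0.000000, 0.000000), k3 = (0.000000, 0.000000), k4 = (0.000000, 0.000000); V <- V + (h/6)(k1 + 2k2 + 2k3 + k4): V^p = -1.1250, V^q = -0.7500


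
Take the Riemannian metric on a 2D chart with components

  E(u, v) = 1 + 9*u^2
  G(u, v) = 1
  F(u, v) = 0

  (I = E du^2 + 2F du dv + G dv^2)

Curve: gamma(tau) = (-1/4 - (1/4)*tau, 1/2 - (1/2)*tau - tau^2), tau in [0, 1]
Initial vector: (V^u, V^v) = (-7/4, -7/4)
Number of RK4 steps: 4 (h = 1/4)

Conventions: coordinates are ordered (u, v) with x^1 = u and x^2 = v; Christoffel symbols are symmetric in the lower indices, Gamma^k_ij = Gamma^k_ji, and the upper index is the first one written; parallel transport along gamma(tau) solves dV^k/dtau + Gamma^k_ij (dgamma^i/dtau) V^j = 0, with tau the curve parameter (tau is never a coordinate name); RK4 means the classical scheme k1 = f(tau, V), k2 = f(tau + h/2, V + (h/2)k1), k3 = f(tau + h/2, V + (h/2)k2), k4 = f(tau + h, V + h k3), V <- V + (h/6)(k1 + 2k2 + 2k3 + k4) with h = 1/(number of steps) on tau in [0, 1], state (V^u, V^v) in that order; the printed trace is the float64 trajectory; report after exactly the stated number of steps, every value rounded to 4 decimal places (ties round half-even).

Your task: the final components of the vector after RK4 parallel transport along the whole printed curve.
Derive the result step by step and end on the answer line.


gamma'(tau) = (-1/4, -1/2 - 2*tau); f(tau, V)^k = -Gamma^k_ij(gamma(tau)) gamma'^i(tau) V^j; h = 1/4; intermediate values shown to 6 dp
curve data and Christoffel symbols at the stage parameters:
  tau = 0.000000: gamma = (-0.250000, 0.500000), gamma' = (-0.250000, -0.500000); Gamma_uuu = -1.440000, Gamma_uuv = 0.000000, Gamma_uvv = 0.000000, Gamma_vuu = 0.000000, Gamma_vuv = 0.000000, Gamma_vvv = 0.000000
  tau = 0.125000: gamma = (-0.281250, 0.421875), gamma' = (-0.250000, -0.750000); Gamma_uuu = -1.478608, Gamma_uuv = 0.000000, Gamma_uvv = 0.000000, Gamma_vuu = 0.000000, Gamma_vuv = 0.000000, Gamma_vvv = 0.000000
  tau = 0.250000: gamma = (-0.312500, 0.312500), gamma' = (-0.250000, -1.000000); Gamma_uuu = -1.496881, Gamma_uuv = 0.000000, Gamma_uvv = 0.000000, Gamma_vuu = 0.000000, Gamma_vuv = 0.000000, Gamma_vvv = 0.000000
  tau = 0.375000: gamma = (-0.343750, 0.171875), gamma' = (-0.250000, -1.250000); Gamma_uuu = -1.499290, Gamma_uuv = 0.000000, Gamma_uvv = 0.000000, Gamma_vuu = 0.000000, Gamma_vuv = 0.000000, Gamma_vvv = 0.000000
  tau = 0.500000: gamma = (-0.375000, 0.000000), gamma' = (-0.250000, -1.500000); Gamma_uuu = -1.489655, Gamma_uuv = 0.000000, Gamma_uvv = 0.000000, Gamma_vuu = 0.000000, Gamma_vuv = 0.000000, Gamma_vvv = 0.000000
  tau = 0.625000: gamma = (-0.406250, -0.203125), gamma' = (-0.250000, -1.750000); Gamma_uuu = -1.471120, Gamma_uuv = 0.000000, Gamma_uvv = 0.000000, Gamma_vuu = 0.000000, Gamma_vuv = 0.000000, Gamma_vvv = 0.000000
  tau = 0.750000: gamma = (-0.437500, -0.437500), gamma' = (-0.250000, -2.000000); Gamma_uuu = -1.446198, Gamma_uuv = 0.000000, Gamma_uvv = 0.000000, Gamma_vuu = 0.000000, Gamma_vuv = 0.000000, Gamma_vvv = 0.000000
  tau = 0.875000: gamma = (-0.468750, -0.703125), gamma' = (-0.250000, -2.250000); Gamma_uuu = -1.416858, Gamma_uuv = 0.000000, Gamma_uvv = 0.000000, Gamma_vuu = 0.000000, Gamma_vuv = 0.000000, Gamma_vvv = 0.000000
  tau = 1.000000: gamma = (-0.500000, -1.000000), gamma' = (-0.250000, -2.500000); Gamma_uuu = -1.384615, Gamma_uuv = 0.000000, Gamma_uvv = 0.000000, Gamma_vuu = 0.000000, Gamma_vuv = 0.000000, Gamma_vvv = 0.000000
step 0: V^u = -1.7500, V^v = -1.7500
step 1: k1 = (0.630000, 0.000000), k2 = (0.617781, 0.000000), k3 = (0.618346, 0.000000), k4 = (0.597036, 0.000000); V <- V + (h/6)(k1 + 2k2 + 2k3 + k4): V^u = -1.5959, V^v = -1.7500
step 2: k1 = (0.597204, 0.000000), k2 = (0.570185, 0.000000), k3 = (0.571451, 0.000000), k4 = (0.541117, 0.000000); V <- V + (h/6)(k1 + 2k2 + 2k3 + k4): V^u = -1.4533, V^v = -1.7500
step 3: k1 = (0.541228, 0.000000), k2 = (0.509612, 0.000000), k3 = (0.511065, 0.000000), k4 = (0.479245, 0.000000); V <- V + (h/6)(k1 + 2k2 + 2k3 + k4): V^u = -1.3257, V^v = -1.7500
step 4: k1 = (0.479314, 0.000000), k2 = (0.448367, 0.000000), k3 = (0.449737, 0.000000), k4 = (0.419984, 0.000000); V <- V + (h/6)(k1 + 2k2 + 2k3 + k4): V^u = -1.2134, V^v = -1.7500

Answer: V^u = -1.2134, V^v = -1.7500


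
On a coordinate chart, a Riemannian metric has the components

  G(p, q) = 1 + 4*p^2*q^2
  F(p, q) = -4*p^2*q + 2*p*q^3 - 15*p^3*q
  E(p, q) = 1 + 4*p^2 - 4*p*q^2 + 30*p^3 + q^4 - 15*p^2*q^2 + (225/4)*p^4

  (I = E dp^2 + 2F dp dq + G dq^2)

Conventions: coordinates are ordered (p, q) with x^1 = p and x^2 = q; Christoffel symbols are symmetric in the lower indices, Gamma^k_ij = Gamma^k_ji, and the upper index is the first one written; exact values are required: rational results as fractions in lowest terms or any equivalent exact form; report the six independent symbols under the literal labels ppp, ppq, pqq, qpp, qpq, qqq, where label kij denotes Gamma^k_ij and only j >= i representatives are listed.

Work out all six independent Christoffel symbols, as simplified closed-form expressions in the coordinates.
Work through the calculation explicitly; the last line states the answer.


E = 1 + 4*p^2 - 4*p*q^2 + 30*p^3 + q^4 - 15*p^2*q^2 + (225/4)*p^4; F = -4*p^2*q + 2*p*q^3 - 15*p^3*q; G = 1 + 4*p^2*q^2
Gamma^k_ij = (1/2) g^{kl} (d_i g_jl + d_j g_il - d_l g_ij), with g^inv = (1/(EG-F^2)) [[G, -F], [-F, E]]
first partials: E_p = 8*p - 4*q^2 + 90*p^2 - 30*p*q^2 + 225*p^3, E_q = -8*p*q + 4*q^3 - 30*p^2*q, F_p = -8*p*q + 2*q^3 - 45*p^2*q, F_q = -4*p^2 + 6*p*q^2 - 15*p^3, G_p = 8*p*q^2, G_q = 8*p^2*q
D = EG - F^2 = 1 + 4*p^2 - 4*p*q^2 + 30*p^3 + q^4 - 11*p^2*q^2 + (225/4)*p^4
expanded: Gamma^p_pp = (G E_p - 2F F_p + F E_q)/(2D), Gamma^p_pq = (G E_q - F G_p)/(2D), Gamma^p_qq = (2G F_q - G G_p - F G_q)/(2D), Gamma^q_pp = (2E F_p - E E_q - F E_p)/(2D), Gamma^q_pq = (E G_p - F E_q)/(2D), Gamma^q_qq = (E G_q - 2F F_q + F G_p)/(2D); substitute and cancel common factors

Answer: Gamma_ppp = (450*p^3 + 180*p^2 - 60*p*q^2 + 16*p - 8*q^2)/(225*p^4 + 120*p^3 - 44*p^2*q^2 + 16*p^2 - 16*p*q^2 + 4*q^4 + 4), Gamma_ppq = (-60*p^2*q - 16*p*q + 8*q^3)/(225*p^4 + 120*p^3 - 44*p^2*q^2 + 16*p^2 - 16*p*q^2 + 4*q^4 + 4), Gamma_pqq = (-60*p^3 - 16*p^2 + 8*p*q^2)/(225*p^4 + 120*p^3 - 44*p^2*q^2 + 16*p^2 - 16*p*q^2 + 4*q^4 + 4), Gamma_qpp = (-120*p^2*q - 16*p*q)/(225*p^4 + 120*p^3 - 44*p^2*q^2 + 16*p^2 - 16*p*q^2 + 4*q^4 + 4), Gamma_qpq = 16*p*q^2/(225*p^4 + 120*p^3 - 44*p^2*q^2 + 16*p^2 - 16*p*q^2 + 4*q^4 + 4), Gamma_qqq = 16*p^2*q/(225*p^4 + 120*p^3 - 44*p^2*q^2 + 16*p^2 - 16*p*q^2 + 4*q^4 + 4)


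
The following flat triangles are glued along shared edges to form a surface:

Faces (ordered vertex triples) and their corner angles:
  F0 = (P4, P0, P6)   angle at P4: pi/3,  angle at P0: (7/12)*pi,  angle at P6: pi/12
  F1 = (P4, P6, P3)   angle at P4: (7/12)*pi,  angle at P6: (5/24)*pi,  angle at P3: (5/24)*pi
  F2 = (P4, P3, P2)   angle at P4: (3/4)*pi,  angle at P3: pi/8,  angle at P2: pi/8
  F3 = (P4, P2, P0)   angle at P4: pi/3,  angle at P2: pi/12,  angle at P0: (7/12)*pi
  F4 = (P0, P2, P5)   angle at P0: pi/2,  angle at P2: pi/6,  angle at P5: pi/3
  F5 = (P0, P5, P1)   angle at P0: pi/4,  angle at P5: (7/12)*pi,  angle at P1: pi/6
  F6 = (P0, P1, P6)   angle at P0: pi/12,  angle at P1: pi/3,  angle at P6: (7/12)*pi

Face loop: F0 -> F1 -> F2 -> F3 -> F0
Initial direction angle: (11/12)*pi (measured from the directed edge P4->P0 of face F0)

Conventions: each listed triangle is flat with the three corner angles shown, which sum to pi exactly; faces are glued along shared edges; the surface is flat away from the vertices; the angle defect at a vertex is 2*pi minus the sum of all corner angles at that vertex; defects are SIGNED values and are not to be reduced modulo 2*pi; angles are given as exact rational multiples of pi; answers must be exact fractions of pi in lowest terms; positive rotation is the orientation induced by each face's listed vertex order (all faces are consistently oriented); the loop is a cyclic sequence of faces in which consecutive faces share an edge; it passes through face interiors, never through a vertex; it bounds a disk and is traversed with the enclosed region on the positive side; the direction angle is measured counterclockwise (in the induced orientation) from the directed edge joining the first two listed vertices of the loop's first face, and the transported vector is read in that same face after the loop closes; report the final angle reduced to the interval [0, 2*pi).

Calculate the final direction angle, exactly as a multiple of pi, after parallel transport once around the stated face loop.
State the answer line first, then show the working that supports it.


Answer: final direction angle = (11/12)*pi

enclosed vertex P4: corner angles sum to 2*pi, defect = 2*pi - 2*pi = 0
by Gauss-Bonnet the loop rotates the vector by the enclosed defect sum (positive orientation, mod 2*pi)
final angle = (11/12)*pi + 0 = (11/12)*pi (mod 2*pi)


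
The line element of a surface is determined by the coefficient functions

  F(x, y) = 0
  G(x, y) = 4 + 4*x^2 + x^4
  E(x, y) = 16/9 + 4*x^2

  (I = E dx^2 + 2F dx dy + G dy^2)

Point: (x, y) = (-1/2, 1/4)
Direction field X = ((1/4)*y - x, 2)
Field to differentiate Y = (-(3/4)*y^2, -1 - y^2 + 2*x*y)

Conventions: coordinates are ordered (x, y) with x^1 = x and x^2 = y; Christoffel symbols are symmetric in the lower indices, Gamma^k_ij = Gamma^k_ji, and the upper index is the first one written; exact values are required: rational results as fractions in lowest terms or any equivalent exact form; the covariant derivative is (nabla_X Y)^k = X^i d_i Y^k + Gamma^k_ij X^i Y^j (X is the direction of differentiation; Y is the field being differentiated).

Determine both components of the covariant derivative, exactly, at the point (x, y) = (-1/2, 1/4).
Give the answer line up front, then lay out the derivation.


Answer: (nabla_X Y)^x = -36573/12800, (nabla_X Y)^y = -451/192

E = 25/9, F = 0, G = 81/16 at the point
E_x = -4, E_y = 0, F_x = 0, F_y = 0, G_x = -9/2, G_y = 0
EG - F^2 = 225/16;  g^inv = (16/225) * [[81/16, 0], [0, 25/9]]
first-kind symbols [ij,l] = (1/2)(d_i g_jl + d_j g_il - d_l g_ij): [xx,x] = E_x/2 = -2, [xx,y] = F_x - E_y/2 = 0, [xy,x] = E_y/2 = 0, [xy,y] = G_x/2 = -9/4, [yy,x] = F_y - G_x/2 = 9/4, [yy,y] = G_y/2 = 0
Gamma^x_ij = (G*[ij,x] - F*[ij,y])/(EG - F^2), Gamma^y_ij = (E*[ij,y] - F*[ij,x])/(EG - F^2)
Gamma_xxx = -18/25, Gamma_xxy = 0, Gamma_xyy = 81/100, Gamma_yxx = 0, Gamma_yxy = -4/9, Gamma_yyy = 0
X = (9/16, 2), Y = (-3/64, -21/16) at the point


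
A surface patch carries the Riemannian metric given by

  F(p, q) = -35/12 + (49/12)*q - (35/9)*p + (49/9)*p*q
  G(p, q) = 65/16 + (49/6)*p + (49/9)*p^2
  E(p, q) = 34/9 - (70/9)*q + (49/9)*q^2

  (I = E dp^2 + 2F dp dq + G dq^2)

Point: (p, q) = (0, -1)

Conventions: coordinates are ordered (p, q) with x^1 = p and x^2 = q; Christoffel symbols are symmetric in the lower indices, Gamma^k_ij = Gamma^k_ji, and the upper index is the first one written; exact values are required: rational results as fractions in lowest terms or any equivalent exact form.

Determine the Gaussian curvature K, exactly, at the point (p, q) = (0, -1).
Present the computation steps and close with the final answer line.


E = 17, F = -7, G = 65/16, EG - F^2 = 321/16 at the point
E_p = 0, E_q = -56/3, F_p = -28/3, F_q = 49/12, G_p = 49/6, G_q = 0
E_qq = 98/9, F_pq = 49/9, G_pp = 98/9
Brioschi: K = (det M1 - det M2) / (EG - F^2)^2 with the standard first/second-derivative matrices M1, M2.
M1 = [[-E_qq/2 + F_pq - G_pp/2, E_p/2, F_p - E_q/2], [F_q - G_p/2, E, F], [G_q/2, F, G]] = [[-49/9, 0, 0], [0, 17, -7], [0, -7, 65/16]]; det M1 = -5243/48
M2 = [[0, E_q/2, G_p/2], [E_q/2, E, F], [G_p/2, F, G]] = [[0, -28/3, 49/12], [-28/3, 17, -7], [49/12, -7, 65/16]]; det M2 = -14945/144
det M1 - det M2 = -49/9; K = -49/9 / (321/16)^2 = -12544/927369

Answer: K = -12544/927369


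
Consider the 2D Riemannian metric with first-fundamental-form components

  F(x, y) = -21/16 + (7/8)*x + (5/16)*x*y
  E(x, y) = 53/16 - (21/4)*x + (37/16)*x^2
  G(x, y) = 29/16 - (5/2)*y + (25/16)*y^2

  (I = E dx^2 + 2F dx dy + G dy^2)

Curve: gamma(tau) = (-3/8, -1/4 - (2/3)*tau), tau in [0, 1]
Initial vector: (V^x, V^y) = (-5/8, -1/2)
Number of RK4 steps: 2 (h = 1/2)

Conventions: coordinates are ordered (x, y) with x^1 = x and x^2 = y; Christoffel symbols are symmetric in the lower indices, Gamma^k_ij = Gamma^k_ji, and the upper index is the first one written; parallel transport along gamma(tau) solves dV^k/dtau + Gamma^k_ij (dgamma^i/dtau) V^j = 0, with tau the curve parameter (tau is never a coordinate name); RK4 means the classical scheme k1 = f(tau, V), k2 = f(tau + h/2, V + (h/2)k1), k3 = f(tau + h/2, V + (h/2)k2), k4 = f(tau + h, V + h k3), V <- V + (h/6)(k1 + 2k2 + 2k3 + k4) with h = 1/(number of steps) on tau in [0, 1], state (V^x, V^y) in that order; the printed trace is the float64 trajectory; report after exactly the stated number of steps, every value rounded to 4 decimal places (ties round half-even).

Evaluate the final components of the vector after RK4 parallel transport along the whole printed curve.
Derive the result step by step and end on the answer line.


gamma'(tau) = (0, -2/3); f(tau, V)^k = -Gamma^k_ij(gamma(tau)) gamma'^i(tau) V^j; h = 1/2; intermediate values shown to 6 dp
curve data and Christoffel symbols at the stage parameters:
  tau = 0.000000: gamma = (-0.375000, -0.250000), gamma' = (0.000000, -0.666667); Gamma_xxx = -0.651573, Gamma_xxy = 0.000000, Gamma_xyy = -0.253139, Gamma_yxx = -0.099805, Gamma_yxy = 0.000000, Gamma_yyy = -0.808043
  tau = 0.250000: gamma = (-0.375000, -0.416667), gamma' = (0.000000, -0.666667); Gamma_xxx = -0.649089, Gamma_xxy = 0.000000, Gamma_xyy = -0.226325, Gamma_yxx = -0.092284, Gamma_yxy = 0.000000, Gamma_yyy = -0.723517
  tau = 0.500000: gamma = (-0.375000, -0.583333), gamma' = (0.000000, -0.666667); Gamma_xxx = -0.646801, Gamma_xxy = 0.000000, Gamma_xyy = -0.203962, Gamma_yxx = -0.085268, Gamma_yxy = 0.000000, Gamma_yyy = -0.652763
  tau = 0.750000: gamma = (-0.375000, -0.750000), gamma' = (0.000000, -0.666667); Gamma_xxx = -0.644753, Gamma_xxy = 0.000000, Gamma_xyy = -0.185235, Gamma_yxx = -0.078947, Gamma_yxy = 0.000000, Gamma_yyy = -0.593354
  tau = 1.000000: gamma = (-0.375000, -0.916667), gamma' = (0.000000, -0.666667); Gamma_xxx = -0.642941, Gamma_xxy = 0.000000, Gamma_xyy = -0.169426, Gamma_yxx = -0.073327, Gamma_yxy = 0.000000, Gamma_yyy = -0.543105
step 0: V^x = -0.6250, V^y = -0.5000
step 1: k1 = (0.084380, 0.269348), k2 = (0.065282, 0.208693), k3 = (0.067570, 0.216007), k4 = (0.053302, 0.170587); V <- V + (h/6)(k1 + 2k2 + 2k3 + k4): V^x = -0.5914, V^y = -0.3926
step 2: k1 = (0.053378, 0.170830), k2 = (0.043203, 0.138389), k3 = (0.044204, 0.141597), k4 = (0.036343, 0.116499); V <- V + (h/6)(k1 + 2k2 + 2k3 + k4): V^x = -0.5693, V^y = -0.3219

Answer: V^x = -0.5693, V^y = -0.3219


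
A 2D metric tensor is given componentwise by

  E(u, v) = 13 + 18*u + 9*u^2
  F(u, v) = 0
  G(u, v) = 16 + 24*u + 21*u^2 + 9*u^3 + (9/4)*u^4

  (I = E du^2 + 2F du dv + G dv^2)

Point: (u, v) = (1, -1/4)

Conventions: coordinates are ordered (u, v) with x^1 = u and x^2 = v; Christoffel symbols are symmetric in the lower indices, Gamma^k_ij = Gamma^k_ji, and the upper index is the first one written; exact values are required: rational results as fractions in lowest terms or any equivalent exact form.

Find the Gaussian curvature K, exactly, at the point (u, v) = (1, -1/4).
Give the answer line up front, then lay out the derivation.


Answer: K = -3/3400

E = 40, F = 0, G = 289/4, EG - F^2 = 2890 at the point
E_u = 36, E_v = 0, F_u = 0, F_v = 0, G_u = 102, G_v = 0
E_vv = 0, F_uv = 0, G_uu = 123
By Brioschi, K is (det M1 - det M2) divided by (EG - F^2) squared.
M1 = [[-E_vv/2 + F_uv - G_uu/2, E_u/2, F_u - E_v/2], [F_v - G_u/2, E, F], [G_v/2, F, G]] = [[-123/2, 18, 0], [-51, 40, 0], [0, 0, 289/4]]; det M1 = -222819/2
M2 = [[0, E_v/2, G_u/2], [E_v/2, E, F], [G_u/2, F, G]] = [[0, 0, 51], [0, 40, 0], [51, 0, 289/4]]; det M2 = -104040
det M1 - det M2 = -14739/2; K = -14739/2 / (2890)^2 = -3/3400


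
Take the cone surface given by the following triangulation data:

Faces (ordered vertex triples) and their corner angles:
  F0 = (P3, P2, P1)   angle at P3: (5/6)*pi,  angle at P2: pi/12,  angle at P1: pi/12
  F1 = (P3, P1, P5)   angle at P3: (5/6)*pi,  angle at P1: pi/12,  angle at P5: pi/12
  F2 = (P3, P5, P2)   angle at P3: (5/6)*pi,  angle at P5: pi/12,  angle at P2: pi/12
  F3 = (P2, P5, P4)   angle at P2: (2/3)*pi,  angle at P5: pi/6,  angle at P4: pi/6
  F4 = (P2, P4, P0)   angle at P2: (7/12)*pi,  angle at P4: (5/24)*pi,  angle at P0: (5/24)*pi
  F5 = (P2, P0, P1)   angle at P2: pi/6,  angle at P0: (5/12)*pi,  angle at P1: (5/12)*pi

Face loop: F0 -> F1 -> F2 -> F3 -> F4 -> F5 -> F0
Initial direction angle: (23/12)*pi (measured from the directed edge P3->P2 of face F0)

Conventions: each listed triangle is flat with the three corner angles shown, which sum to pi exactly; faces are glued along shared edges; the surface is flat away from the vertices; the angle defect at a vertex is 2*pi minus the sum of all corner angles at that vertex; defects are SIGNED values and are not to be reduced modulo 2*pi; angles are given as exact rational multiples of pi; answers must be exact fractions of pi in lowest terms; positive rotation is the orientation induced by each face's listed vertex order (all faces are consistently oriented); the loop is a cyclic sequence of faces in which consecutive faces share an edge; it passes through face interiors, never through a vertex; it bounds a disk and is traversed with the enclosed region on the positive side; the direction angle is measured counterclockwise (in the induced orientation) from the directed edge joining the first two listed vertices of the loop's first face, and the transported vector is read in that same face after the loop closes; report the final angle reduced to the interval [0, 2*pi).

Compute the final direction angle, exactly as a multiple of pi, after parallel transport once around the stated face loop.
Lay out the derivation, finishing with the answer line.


enclosed vertex P2: corner angles sum to (19/12)*pi, defect = 2*pi - (19/12)*pi = (5/12)*pi
enclosed vertex P3: corner angles sum to (5/2)*pi, defect = 2*pi - (5/2)*pi = -pi/2
transport around the loop rotates by the sum of enclosed defects; add to the initial angle mod 2*pi
final angle = (23/12)*pi - pi/12 = (11/6)*pi (mod 2*pi)

Answer: final direction angle = (11/6)*pi


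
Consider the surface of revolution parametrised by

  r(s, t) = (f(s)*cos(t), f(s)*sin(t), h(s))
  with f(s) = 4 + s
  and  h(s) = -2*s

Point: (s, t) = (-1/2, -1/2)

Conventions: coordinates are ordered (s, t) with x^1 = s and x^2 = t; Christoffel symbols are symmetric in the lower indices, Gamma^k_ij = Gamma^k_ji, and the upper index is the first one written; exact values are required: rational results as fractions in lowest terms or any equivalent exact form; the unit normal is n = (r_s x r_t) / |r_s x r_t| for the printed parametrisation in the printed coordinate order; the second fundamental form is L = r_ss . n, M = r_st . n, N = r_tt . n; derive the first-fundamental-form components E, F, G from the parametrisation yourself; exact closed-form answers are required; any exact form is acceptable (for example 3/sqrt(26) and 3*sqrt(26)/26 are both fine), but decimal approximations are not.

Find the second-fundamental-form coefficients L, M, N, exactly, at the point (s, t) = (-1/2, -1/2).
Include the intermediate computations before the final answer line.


f = 7/2, f' = 1, f'' = 0, h' = -2, h'' = 0
E = 5, F = 0, G = 49/4; answer radicand W^2 = 5
unnormalised second-form numerators: l = 0, m = 0, n = -7; L = l/sqrt(5), and similarly M = m/sqrt(W^2), N = n/sqrt(W^2)

Answer: L = 0, M = 0, N = -7*sqrt(5)/5


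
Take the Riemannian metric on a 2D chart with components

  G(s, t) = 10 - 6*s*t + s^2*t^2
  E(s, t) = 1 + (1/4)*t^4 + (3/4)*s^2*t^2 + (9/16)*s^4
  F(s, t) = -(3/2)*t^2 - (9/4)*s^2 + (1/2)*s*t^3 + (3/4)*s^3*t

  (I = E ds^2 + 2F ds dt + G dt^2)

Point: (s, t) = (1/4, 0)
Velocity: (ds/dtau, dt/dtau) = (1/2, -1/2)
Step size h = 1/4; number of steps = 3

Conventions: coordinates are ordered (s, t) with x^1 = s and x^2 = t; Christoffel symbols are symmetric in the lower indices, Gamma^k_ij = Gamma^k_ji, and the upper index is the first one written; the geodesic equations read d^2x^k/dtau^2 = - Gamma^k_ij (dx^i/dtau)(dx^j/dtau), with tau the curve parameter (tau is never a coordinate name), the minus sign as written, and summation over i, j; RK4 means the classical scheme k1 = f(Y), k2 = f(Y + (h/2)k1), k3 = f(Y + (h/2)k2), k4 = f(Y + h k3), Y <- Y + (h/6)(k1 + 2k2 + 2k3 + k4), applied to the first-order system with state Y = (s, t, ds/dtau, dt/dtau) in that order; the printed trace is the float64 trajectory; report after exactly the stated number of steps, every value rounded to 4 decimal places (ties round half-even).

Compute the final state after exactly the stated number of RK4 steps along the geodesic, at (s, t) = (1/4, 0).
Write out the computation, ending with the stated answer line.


f(Y) = (ds/dtau, dt/dtau, -Gamma^s_ij Y'^i Y'^j, -Gamma^t_ij Y'^i Y'^j) with the Gammas evaluated at the stage position; h = 0.250000; intermediate values shown to 6 dp
step 0: s = 0.2500, t = 0.0000, ds/dtau = 0.5000, dt/dtau = -0.5000
step 1:
  k1: at (s, t) = (0.250000, 0.000000), (ds/dtau, dt/dtau) = (0.500000, -0.500000); Gamma_sss = 0.001757, Gamma_sst = 0.000000, Gamma_stt = 0.001172, Gamma_tss = -0.112475, Gamma_tst = 0.000000, Gamma_ttt = -0.074984; k1 = (0.500000, -0.500000, -0.000732, 0.046865)
  k2: at (s, t) = (0.312500, -0.062500), (ds/dtau, dt/dtau) = (0.499908, -0.494142); Gamma_sss = 0.003482, Gamma_sst = -0.000464, Gamma_stt = 0.002321, Gamma_tss = -0.139818, Gamma_tst = 0.018642, Gamma_ttt = -0.093212; k2 = (0.499908, -0.494142, -0.001666, 0.066912)
  k3: at (s, t) = (0.312489, -0.061768), (ds/dtau, dt/dtau) = (0.499792, -0.491636); Gamma_sss = 0.003480, Gamma_sst = -0.000459, Gamma_stt = 0.002320, Gamma_tss = -0.139821, Gamma_tst = 0.018425, Gamma_ttt = -0.093214; k3 = (0.499792, -0.491636, -0.001655, 0.066511)
  k4: at (s, t) = (0.374948, -0.122909), (ds/dtau, dt/dtau) = (0.499586, -0.483372); Gamma_sss = 0.006175, Gamma_sst = -0.001349, Gamma_stt = 0.004117, Gamma_tss = -0.166468, Gamma_tst = 0.036379, Gamma_ttt = -0.110978; k4 = (0.499586, -0.483372, -0.003155, 0.085048)
  Y <- Y + (h/6)(k1 + 2k2 + 2k3 + k4): s = 0.3750, t = -0.1231, ds/dtau = 0.4996, dt/dtau = -0.4834
step 2:
  k1: at (s, t) = (0.374958, -0.123122), (ds/dtau, dt/dtau) = (0.499561, -0.483385); Gamma_sss = 0.006177, Gamma_sst = -0.001352, Gamma_stt = 0.004118, Gamma_tss = -0.166468, Gamma_tst = 0.036441, Gamma_ttt = -0.110979; k1 = (0.499561, -0.483385, -0.003157, 0.085075)
  k2: at (s, t) = (0.437403, -0.183545), (ds/dtau, dt/dtau) = (0.499167, -0.472751); Gamma_sss = 0.010006, Gamma_sst = -0.002799, Gamma_stt = 0.006670, Gamma_tss = -0.192221, Gamma_tst = 0.053774, Gamma_ttt = -0.128148; k2 = (0.499167, -0.472751, -0.005305, 0.101915)
  k3: at (s, t) = (0.437354, -0.182216), (ds/dtau, dt/dtau) = (0.498898, -0.470646); Gamma_sss = 0.009991, Gamma_sst = -0.002775, Gamma_stt = 0.006661, Gamma_tss = -0.192231, Gamma_tst = 0.053393, Gamma_ttt = -0.128154; k3 = (0.498898, -0.470646, -0.005265, 0.101307)
  k4: at (s, t) = (0.499682, -0.240783), (ds/dtau, dt/dtau) = (0.498245, -0.458058); Gamma_sss = 0.015031, Gamma_sst = -0.004829, Gamma_stt = 0.010021, Gamma_tss = -0.216890, Gamma_tst = 0.069676, Gamma_ttt = -0.144593; k4 = (0.498245, -0.458058, -0.008038, 0.115984)
  Y <- Y + (h/6)(k1 + 2k2 + 2k3 + k4): s = 0.4997, t = -0.2410, ds/dtau = 0.4982, dt/dtau = -0.4581
step 3:
  k1: at (s, t) = (0.499705, -0.240965), (ds/dtau, dt/dtau) = (0.498214, -0.458072); Gamma_sss = 0.015035, Gamma_sst = -0.004834, Gamma_stt = 0.010024, Gamma_tss = -0.216894, Gamma_tst = 0.069726, Gamma_ttt = -0.144596; k1 = (0.498214, -0.458072, -0.008041, 0.116003)
  k2: at (s, t) = (0.561982, -0.298224), (ds/dtau, dt/dtau) = (0.497209, -0.443572); Gamma_sss = 0.021341, Gamma_sst = -0.007550, Gamma_stt = 0.014227, Gamma_tss = -0.240281, Gamma_tst = 0.085006, Gamma_ttt = -0.160187; k2 = (0.497209, -0.443572, -0.011405, 0.128415)
  k3: at (s, t) = (0.561856, -0.296412), (ds/dtau, dt/dtau) = (0.496788, -0.442021); Gamma_sss = 0.021301, Gamma_sst = -0.007492, Gamma_stt = 0.014201, Gamma_tss = -0.240300, Gamma_tst = 0.084515, Gamma_ttt = -0.160200; k3 = (0.496788, -0.442021, -0.011322, 0.127723)
  k4: at (s, t) = (0.623902, -0.351470), (ds/dtau, dt/dtau) = (0.495384, -0.426142); Gamma_sss = 0.028812, Gamma_sst = -0.010821, Gamma_stt = 0.019208, Gamma_tss = -0.262234, Gamma_tst = 0.098485, Gamma_ttt = -0.174823; k4 = (0.495384, -0.426142, -0.015127, 0.137682)
  Y <- Y + (h/6)(k1 + 2k2 + 2k3 + k4): s = 0.6239, t = -0.3516, ds/dtau = 0.4954, dt/dtau = -0.4262

Answer: s = 0.6239, t = -0.3516, ds/dtau = 0.4954, dt/dtau = -0.4262


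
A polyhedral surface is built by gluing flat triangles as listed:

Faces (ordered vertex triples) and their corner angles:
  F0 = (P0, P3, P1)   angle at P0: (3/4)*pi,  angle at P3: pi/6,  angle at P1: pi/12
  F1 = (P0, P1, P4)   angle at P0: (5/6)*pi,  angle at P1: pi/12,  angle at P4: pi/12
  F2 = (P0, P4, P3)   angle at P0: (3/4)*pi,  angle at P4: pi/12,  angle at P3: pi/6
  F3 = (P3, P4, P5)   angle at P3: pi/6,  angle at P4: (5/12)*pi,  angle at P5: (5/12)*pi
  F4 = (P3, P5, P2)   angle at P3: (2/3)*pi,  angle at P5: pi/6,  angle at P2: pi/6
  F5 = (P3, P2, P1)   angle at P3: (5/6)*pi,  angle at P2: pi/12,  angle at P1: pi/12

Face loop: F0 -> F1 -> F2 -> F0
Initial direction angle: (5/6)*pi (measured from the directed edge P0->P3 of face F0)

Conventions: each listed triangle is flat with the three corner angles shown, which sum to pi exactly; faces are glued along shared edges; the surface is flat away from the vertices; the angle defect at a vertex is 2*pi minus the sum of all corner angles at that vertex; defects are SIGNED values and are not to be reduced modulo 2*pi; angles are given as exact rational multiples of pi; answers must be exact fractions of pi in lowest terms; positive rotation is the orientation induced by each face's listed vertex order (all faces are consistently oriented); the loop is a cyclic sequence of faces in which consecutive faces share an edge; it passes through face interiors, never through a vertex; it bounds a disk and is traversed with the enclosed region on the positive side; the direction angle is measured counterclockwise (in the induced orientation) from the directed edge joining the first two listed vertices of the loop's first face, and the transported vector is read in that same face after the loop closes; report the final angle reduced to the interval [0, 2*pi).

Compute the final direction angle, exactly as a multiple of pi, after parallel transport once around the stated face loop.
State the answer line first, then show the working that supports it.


Answer: final direction angle = pi/2

enclosed vertex P0: corner angles sum to (7/3)*pi, defect = 2*pi - (7/3)*pi = -pi/3
transport around the loop rotates by the sum of enclosed defects; add to the initial angle mod 2*pi
final angle = (5/6)*pi - pi/3 = pi/2 (mod 2*pi)


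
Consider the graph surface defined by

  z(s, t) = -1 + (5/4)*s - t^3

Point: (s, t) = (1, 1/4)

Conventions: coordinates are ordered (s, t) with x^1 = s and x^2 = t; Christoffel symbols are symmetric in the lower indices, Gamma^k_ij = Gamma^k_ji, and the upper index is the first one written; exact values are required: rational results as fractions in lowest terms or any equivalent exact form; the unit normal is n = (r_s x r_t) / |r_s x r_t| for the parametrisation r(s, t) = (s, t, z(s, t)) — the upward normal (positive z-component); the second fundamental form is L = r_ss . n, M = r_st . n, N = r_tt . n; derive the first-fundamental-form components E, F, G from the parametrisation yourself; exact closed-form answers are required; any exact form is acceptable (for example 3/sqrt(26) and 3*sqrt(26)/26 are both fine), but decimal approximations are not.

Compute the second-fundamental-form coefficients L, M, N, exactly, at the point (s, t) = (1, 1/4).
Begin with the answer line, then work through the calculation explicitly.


Answer: L = 0, M = 0, N = -24*sqrt(665)/665

z_s = 5/4, z_t = -3/16, z_ss = 0, z_st = 0, z_tt = -3/2
E = 41/16, F = -15/64, G = 265/256; answer radicand W^2 = 665/256
unnormalised second-form numerators: l = 0, m = 0, n = -3/2; L = l/sqrt(665/256), and similarly M = m/sqrt(W^2), N = n/sqrt(W^2)


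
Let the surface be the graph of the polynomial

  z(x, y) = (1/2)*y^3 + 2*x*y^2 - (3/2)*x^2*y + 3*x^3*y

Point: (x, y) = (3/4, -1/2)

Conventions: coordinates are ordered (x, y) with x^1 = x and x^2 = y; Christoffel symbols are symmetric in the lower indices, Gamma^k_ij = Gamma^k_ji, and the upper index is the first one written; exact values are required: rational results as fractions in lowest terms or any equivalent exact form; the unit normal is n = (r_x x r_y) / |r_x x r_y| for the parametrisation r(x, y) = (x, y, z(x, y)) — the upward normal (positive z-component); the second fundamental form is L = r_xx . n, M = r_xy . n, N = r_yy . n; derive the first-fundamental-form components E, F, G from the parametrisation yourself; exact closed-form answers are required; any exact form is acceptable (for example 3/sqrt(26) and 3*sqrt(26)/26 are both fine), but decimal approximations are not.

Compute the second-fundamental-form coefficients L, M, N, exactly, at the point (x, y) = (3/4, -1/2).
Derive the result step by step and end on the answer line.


z_x = -29/32, z_y = -45/64, z_xx = -21/4, z_xy = 13/16, z_yy = 3/2
E = 1865/1024, F = 1305/2048, G = 6121/4096; answer radicand W^2 = 9485/4096
unnormalised second-form numerators: l = -21/4, m = 13/16, n = 3/2; L = l/sqrt(9485/4096), and similarly M = m/sqrt(W^2), N = n/sqrt(W^2)

Answer: L = -48*sqrt(9485)/1355, M = 52*sqrt(9485)/9485, N = 96*sqrt(9485)/9485


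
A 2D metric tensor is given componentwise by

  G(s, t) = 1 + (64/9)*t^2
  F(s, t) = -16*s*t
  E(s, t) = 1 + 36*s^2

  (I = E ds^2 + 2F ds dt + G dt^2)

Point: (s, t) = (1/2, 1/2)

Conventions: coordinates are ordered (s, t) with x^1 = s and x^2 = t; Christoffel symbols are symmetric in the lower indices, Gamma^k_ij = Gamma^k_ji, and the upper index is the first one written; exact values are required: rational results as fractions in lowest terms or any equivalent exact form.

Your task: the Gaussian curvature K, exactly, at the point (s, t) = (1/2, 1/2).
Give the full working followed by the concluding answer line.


E = 10, F = -4, G = 25/9, EG - F^2 = 106/9 at the point
E_s = 36, E_t = 0, F_s = -8, F_t = -8, G_s = 0, G_t = 64/9
E_tt = 0, F_st = -16, G_ss = 0
Brioschi: K = (det M1 - det M2) / (EG - F^2)^2 with the standard first/second-derivative matrices M1, M2.
M1 = [[-E_tt/2 + F_st - G_ss/2, E_s/2, F_s - E_t/2], [F_t - G_s/2, E, F], [G_t/2, F, G]] = [[-16, 18, -8], [-8, 10, -4], [32/9, -4, 25/9]]; det M1 = -16
M2 = [[0, E_t/2, G_s/2], [E_t/2, E, F], [G_s/2, F, G]] = [[0, 0, 0], [0, 10, -4], [0, -4, 25/9]]; det M2 = 0
det M1 - det M2 = -16; K = -16 / (106/9)^2 = -324/2809

Answer: K = -324/2809


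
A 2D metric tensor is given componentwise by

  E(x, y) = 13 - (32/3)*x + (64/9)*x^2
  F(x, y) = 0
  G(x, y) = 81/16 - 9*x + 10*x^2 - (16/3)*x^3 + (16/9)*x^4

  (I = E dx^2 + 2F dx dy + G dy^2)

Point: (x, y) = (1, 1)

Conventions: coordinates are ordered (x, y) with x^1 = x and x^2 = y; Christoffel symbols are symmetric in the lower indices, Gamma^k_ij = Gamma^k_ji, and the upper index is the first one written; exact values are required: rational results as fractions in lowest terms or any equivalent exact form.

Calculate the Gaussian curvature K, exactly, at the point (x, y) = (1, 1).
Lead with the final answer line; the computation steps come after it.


Answer: K = -23328/137275

E = 85/9, F = 0, G = 361/144, EG - F^2 = 30685/1296 at the point
E_x = 32/9, E_y = 0, F_x = 0, F_y = 0, G_x = 19/9, G_y = 0
E_yy = 0, F_xy = 0, G_xx = 28/3
Evaluate Brioschi's two determinant matrices M1, M2 and divide by (EG - F^2)^2.
M1 = [[-E_yy/2 + F_xy - G_xx/2, E_x/2, F_x - E_y/2], [F_y - G_x/2, E, F], [G_y/2, F, G]] = [[-14/3, 16/9, 0], [-19/18, 85/9, 0], [0, 0, 361/144]]; det M1 = -616949/5832
M2 = [[0, E_y/2, G_x/2], [E_y/2, E, F], [G_x/2, F, G]] = [[0, 0, 19/18], [0, 85/9, 0], [19/18, 0, 361/144]]; det M2 = -30685/2916
det M1 - det M2 = -6859/72; K = -6859/72 / (30685/1296)^2 = -23328/137275


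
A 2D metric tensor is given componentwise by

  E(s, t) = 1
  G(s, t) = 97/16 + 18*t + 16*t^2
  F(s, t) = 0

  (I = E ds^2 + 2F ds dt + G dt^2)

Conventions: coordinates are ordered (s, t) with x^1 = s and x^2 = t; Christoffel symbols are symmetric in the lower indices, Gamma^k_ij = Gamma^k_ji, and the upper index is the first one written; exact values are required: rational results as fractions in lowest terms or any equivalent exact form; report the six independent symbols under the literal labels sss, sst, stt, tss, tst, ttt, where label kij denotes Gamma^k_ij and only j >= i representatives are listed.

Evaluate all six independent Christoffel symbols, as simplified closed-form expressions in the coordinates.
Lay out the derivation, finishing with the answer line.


E = 1; F = 0; G = 97/16 + 18*t + 16*t^2
Gamma^k_ij = (1/2) g^{kl} (d_i g_jl + d_j g_il - d_l g_ij), with g^inv = (1/(EG-F^2)) [[G, -F], [-F, E]]
first partials: E_s = 0, E_t = 0, F_s = 0, F_t = 0, G_s = 0, G_t = 18 + 32*t
D = EG - F^2 = 97/16 + 18*t + 16*t^2
expanded: Gamma^s_ss = (G E_s - 2F F_s + F E_t)/(2D), Gamma^s_st = (G E_t - F G_s)/(2D), Gamma^s_tt = (2G F_t - G G_s - F G_t)/(2D), Gamma^t_ss = (2E F_s - E E_t - F E_s)/(2D), Gamma^t_st = (E G_s - F E_t)/(2D), Gamma^t_tt = (E G_t - 2F F_t + F G_s)/(2D); substitute and cancel common factors

Answer: Gamma_sss = 0, Gamma_sst = 0, Gamma_stt = 0, Gamma_tss = 0, Gamma_tst = 0, Gamma_ttt = (256*t + 144)/(256*t^2 + 288*t + 97)


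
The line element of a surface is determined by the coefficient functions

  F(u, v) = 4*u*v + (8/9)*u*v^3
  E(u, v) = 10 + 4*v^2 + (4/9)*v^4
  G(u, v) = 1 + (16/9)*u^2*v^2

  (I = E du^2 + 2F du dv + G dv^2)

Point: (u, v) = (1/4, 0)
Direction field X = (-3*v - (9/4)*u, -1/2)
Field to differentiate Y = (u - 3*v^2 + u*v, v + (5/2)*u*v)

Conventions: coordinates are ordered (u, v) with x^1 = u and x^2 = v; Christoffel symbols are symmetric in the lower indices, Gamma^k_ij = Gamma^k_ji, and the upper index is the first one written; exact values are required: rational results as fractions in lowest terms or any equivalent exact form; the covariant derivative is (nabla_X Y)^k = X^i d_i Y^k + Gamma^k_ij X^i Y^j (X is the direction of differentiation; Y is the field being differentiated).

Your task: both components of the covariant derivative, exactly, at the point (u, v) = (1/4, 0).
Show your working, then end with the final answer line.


E = 10, F = 0, G = 1 at the point
E_u = 0, E_v = 0, F_u = 0, F_v = 1, G_u = 0, G_v = 0
EG - F^2 = 10;  g^inv = (1/10) * [[1, 0], [0, 10]]
first-kind symbols [ij,l] = (1/2)(d_i g_jl + d_j g_il - d_l g_ij): [uu,u] = E_u/2 = 0, [uu,v] = F_u - E_v/2 = 0, [uv,u] = E_v/2 = 0, [uv,v] = G_u/2 = 0, [vv,u] = F_v - G_u/2 = 1, [vv,v] = G_v/2 = 0
Gamma^u_ij = (G*[ij,u] - F*[ij,v])/(EG - F^2), Gamma^v_ij = (E*[ij,v] - F*[ij,u])/(EG - F^2)
Gamma_uuu = 0, Gamma_uuv = 0, Gamma_uvv = 1/10, Gamma_vuu = 0, Gamma_vuv = 0, Gamma_vvv = 0
X = (-9/16, -1/2), Y = (1/4, 0) at the point

Answer: (nabla_X Y)^u = -11/16, (nabla_X Y)^v = -13/16
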